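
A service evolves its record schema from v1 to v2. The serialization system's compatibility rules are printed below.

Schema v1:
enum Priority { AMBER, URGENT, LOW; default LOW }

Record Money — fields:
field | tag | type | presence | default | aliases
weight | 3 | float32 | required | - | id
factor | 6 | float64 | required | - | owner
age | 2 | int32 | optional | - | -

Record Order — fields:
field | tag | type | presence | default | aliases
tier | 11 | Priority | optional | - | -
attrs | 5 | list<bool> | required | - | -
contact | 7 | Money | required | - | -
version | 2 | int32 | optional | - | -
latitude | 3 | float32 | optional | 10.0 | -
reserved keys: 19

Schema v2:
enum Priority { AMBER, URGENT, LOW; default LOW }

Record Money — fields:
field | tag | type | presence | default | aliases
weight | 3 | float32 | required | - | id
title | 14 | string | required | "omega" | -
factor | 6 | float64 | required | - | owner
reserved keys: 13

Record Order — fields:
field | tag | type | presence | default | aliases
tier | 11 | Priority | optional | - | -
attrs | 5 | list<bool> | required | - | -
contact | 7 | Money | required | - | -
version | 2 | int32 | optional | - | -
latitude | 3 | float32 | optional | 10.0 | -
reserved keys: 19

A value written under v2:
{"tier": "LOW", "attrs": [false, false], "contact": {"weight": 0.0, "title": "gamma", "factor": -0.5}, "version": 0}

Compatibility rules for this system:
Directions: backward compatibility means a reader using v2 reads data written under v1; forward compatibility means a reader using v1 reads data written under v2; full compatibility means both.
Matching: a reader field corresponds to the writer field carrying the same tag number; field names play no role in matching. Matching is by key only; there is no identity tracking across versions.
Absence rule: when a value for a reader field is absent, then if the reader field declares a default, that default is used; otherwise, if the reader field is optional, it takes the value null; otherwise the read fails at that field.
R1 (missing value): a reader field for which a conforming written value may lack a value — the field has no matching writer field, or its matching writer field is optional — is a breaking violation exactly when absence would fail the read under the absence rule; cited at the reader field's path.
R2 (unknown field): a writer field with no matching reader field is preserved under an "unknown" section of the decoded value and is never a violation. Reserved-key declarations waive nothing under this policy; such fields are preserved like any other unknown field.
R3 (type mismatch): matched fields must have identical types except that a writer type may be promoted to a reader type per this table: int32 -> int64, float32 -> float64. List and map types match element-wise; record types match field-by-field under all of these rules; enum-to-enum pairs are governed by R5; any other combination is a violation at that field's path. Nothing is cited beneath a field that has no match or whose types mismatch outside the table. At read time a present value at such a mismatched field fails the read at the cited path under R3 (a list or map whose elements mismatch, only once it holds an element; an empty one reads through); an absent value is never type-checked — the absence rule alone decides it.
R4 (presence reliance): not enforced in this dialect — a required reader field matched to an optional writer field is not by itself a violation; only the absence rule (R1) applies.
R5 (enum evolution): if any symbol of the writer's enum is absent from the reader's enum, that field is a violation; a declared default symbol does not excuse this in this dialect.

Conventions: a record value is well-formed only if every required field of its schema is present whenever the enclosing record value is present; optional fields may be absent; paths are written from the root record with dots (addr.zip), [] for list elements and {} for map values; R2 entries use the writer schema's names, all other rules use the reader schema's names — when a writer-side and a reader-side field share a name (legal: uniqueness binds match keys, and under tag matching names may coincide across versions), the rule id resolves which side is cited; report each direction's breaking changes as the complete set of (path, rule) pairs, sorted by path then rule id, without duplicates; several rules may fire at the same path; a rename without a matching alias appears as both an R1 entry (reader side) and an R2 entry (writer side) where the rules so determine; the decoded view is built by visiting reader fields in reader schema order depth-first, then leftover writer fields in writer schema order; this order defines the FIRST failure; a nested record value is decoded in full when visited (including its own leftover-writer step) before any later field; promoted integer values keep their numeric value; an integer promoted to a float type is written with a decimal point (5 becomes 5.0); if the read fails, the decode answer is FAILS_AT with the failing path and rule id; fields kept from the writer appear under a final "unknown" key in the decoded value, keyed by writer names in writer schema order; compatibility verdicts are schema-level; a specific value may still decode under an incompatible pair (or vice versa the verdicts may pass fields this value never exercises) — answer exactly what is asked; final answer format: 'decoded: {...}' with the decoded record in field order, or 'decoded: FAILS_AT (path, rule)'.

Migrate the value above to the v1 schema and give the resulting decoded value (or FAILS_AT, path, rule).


in Order below, arrows point writer -> reader
decoding the Order value with the v1 reader:
  tier := "LOW"
  attrs := [false, false]
  contact.weight := 0.0
  contact.factor := -0.5
  contact.age := null (not supplied -> null)
  writer contact.title: kept under "unknown"
  version := 0
  latitude := 10.0 (no value, default fills)
  => decoded: {"tier": "LOW", "attrs": [false, false], "contact": {"weight": 0.0, "factor": -0.5, "age": null, "unknown": {"title": "gamma"}}, "version": 0, "latitude": 10.0}
ruling out the remaining Order differences:
  removed field age from record Money -> no rule fires on it and the decoded Order view is identical with or without it

decoded: {"tier": "LOW", "attrs": [false, false], "contact": {"weight": 0.0, "factor": -0.5, "age": null, "unknown": {"title": "gamma"}}, "version": 0, "latitude": 10.0}


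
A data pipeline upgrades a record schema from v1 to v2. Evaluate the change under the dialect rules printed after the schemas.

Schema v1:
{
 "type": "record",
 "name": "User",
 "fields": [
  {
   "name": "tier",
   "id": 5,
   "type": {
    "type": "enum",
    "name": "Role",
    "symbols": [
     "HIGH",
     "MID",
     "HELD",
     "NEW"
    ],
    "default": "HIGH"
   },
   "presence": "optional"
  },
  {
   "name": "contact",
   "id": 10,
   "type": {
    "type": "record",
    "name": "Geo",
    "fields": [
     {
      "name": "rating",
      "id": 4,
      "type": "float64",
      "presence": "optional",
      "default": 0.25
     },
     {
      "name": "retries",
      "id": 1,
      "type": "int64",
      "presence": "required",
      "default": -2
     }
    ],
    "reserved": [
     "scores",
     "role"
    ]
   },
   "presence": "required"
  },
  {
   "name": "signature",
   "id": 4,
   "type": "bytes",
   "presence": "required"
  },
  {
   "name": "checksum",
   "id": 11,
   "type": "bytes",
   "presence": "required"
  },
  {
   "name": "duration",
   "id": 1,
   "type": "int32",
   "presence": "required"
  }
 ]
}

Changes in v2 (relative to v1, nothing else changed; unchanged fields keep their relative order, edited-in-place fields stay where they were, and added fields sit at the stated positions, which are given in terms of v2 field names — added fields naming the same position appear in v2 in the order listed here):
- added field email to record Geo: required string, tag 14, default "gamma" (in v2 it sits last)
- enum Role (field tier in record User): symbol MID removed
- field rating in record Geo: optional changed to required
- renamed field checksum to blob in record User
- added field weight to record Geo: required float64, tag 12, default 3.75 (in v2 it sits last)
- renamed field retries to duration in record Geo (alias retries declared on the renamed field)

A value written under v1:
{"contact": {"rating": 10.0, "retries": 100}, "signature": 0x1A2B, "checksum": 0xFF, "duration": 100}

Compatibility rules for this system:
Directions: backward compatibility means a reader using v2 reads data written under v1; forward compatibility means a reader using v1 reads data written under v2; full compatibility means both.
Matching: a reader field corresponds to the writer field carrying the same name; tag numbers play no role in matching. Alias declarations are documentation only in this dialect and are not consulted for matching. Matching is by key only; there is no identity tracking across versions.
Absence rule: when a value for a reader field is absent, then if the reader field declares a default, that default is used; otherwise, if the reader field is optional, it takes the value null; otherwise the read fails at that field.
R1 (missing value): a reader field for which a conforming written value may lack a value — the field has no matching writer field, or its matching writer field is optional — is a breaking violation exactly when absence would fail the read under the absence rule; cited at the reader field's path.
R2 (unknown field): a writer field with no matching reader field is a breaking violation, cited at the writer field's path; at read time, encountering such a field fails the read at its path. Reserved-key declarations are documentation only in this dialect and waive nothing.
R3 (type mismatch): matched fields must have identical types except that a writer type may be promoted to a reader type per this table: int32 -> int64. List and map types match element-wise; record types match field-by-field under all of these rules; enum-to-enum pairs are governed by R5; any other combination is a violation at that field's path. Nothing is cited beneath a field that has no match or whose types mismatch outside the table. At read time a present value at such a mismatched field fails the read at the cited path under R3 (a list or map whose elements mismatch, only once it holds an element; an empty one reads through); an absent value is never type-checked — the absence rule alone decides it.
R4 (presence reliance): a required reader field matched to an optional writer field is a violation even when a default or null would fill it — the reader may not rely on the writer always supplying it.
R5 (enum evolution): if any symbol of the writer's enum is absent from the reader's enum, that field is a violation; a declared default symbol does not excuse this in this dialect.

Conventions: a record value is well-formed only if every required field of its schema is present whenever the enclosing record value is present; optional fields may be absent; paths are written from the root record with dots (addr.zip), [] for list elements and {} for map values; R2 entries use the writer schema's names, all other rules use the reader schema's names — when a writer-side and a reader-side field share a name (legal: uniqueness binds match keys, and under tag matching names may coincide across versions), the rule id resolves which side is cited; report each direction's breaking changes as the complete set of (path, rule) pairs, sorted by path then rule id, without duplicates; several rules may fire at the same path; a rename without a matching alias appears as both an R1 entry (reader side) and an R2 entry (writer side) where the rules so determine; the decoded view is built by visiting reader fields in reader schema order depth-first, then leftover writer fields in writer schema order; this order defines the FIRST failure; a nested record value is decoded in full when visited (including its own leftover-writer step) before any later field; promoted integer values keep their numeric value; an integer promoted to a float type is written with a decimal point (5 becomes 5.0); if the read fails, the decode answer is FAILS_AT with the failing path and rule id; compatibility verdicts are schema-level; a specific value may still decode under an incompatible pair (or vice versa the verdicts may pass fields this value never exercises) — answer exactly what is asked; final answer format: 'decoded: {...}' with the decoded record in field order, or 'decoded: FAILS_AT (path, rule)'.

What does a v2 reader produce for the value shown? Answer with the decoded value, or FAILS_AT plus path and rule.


arrows below run writer -> reader for User
decoding the User value with the v2 reader:
  tier := null (absent, optional -> null)
  contact.rating := 10.0
  contact.duration := -2 (absent -> default)
  contact.email := "gamma" (absent -> default)
  contact.weight := 3.75 (absent -> default)
  read fails at contact.retries under R2 (unknown field)
  => FAILS_AT (contact.retries, R2)
remaining User differences; none change what is asked:
  added field weight to record Geo: required float64, tag 12, default 3.75 (in v2 it sits last) -> changes User's schema-level verdicts only — the decode of this value is the same
  enum Role (field tier in record User): symbol MID removed -> changes User's schema-level verdicts only — the decode of this value is the same
  field rating in record Geo: optional changed to required -> changes User's schema-level verdicts only — the decode of this value is the same
  renamed field checksum to blob in record User -> changes User's schema-level verdicts only — the decode of this value is the same
  added field email to record Geo: required string, tag 14, default "gamma" (in v2 it sits last) -> changes User's schema-level verdicts only — the decode of this value is the same

decoded: FAILS_AT (contact.retries, R2)


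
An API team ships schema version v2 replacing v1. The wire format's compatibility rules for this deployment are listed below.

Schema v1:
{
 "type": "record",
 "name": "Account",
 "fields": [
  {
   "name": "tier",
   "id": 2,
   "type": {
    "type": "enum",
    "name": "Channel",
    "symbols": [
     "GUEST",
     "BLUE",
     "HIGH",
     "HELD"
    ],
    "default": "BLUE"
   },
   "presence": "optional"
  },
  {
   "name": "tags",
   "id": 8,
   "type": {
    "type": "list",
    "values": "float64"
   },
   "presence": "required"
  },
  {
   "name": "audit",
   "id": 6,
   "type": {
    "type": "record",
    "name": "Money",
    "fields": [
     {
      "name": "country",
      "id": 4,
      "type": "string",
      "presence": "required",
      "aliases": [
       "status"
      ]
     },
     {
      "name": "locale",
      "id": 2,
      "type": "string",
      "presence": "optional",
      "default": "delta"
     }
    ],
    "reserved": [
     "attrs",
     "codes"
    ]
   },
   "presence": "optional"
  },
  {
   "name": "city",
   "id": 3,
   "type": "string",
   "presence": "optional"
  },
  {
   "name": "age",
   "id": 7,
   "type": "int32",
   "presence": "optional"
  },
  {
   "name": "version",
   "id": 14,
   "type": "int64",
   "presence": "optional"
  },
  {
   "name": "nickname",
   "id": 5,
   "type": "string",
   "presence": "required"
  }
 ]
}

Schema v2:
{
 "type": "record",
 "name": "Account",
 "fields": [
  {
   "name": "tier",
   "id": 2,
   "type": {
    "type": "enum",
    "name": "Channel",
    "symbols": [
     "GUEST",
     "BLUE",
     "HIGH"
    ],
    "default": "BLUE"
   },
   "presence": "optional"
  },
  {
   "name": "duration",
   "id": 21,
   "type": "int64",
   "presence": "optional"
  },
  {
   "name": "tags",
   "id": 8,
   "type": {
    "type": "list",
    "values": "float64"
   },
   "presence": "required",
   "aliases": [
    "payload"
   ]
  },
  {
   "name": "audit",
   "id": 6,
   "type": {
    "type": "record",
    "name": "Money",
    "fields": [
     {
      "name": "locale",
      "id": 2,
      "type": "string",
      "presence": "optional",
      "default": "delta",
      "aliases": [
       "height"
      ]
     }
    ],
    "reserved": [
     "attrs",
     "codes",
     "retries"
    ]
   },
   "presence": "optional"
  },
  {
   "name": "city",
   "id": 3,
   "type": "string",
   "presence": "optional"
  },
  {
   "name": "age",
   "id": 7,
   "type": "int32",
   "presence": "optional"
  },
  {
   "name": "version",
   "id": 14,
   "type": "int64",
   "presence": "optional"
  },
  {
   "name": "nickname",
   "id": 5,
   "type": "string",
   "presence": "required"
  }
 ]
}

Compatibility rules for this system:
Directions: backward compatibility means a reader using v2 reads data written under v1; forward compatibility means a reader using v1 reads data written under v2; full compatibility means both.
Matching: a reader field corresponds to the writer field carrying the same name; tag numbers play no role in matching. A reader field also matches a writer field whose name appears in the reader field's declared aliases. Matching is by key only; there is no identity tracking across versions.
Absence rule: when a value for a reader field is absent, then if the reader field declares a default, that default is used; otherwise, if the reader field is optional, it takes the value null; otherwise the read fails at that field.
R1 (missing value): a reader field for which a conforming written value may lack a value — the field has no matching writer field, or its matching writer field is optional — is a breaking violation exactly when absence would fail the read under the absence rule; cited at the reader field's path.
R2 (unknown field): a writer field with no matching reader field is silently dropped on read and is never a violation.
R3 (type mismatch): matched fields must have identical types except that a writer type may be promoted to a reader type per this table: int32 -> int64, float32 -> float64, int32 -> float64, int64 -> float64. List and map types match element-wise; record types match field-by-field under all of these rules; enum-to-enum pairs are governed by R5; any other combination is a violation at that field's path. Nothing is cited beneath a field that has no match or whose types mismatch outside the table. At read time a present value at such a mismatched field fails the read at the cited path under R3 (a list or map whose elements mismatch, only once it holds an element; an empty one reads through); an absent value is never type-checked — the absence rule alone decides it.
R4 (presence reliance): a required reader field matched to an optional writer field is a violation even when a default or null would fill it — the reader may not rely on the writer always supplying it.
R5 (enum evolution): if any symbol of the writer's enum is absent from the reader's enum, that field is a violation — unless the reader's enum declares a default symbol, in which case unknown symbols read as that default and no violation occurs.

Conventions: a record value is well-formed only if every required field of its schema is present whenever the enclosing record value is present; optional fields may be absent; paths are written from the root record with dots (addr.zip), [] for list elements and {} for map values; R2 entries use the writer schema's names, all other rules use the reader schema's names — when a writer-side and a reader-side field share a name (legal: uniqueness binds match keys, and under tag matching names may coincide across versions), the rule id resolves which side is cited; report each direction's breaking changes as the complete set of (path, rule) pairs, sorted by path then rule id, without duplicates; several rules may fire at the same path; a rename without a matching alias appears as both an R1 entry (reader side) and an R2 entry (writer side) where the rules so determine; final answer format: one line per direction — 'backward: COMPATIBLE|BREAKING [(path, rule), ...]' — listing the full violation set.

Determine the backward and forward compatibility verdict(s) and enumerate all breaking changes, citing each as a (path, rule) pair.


backward: COMPATIBLE []; forward: BREAKING [(audit.country, R1)]

arrows below run writer -> reader for Account
checking backward for Account: reader v2 against writer v1:
  writer optional, Channel -> Channel: reader tier maps from writer tier
  no writer field matches reader duration
  writer required, list<float64> -> list<float64>: reader tags maps from writer tags
  writer optional, Money -> Money: reader audit maps from writer audit
  writer optional, string -> string: reader city maps from writer city
  writer optional, int32 -> int32: reader age maps from writer age
  writer optional, int64 -> int64: reader version maps from writer version
  writer required, string -> string: reader nickname maps from writer nickname
  writer optional, string -> string: reader audit.locale maps from writer audit.locale
  writer audit.country: unknown to reader
  => backward: COMPATIBLE
checking forward for Account: reader v1 against writer v2:
  writer optional, Channel -> Channel: reader tier maps from writer tier
  writer required, list<float64> -> list<float64>: reader tags maps from writer tags
  writer optional, Money -> Money: reader audit maps from writer audit
  writer optional, string -> string: reader city maps from writer city
  writer optional, int32 -> int32: reader age maps from writer age
  writer optional, int64 -> int64: reader version maps from writer version
  writer required, string -> string: reader nickname maps from writer nickname
  writer duration: unknown to reader
  no writer field matches reader audit.country
  writer optional, string -> string: reader audit.locale maps from writer audit.locale
  rule R1 violated at audit.country
  => forward verdict for Account: BREAKING, 1 violation(s)


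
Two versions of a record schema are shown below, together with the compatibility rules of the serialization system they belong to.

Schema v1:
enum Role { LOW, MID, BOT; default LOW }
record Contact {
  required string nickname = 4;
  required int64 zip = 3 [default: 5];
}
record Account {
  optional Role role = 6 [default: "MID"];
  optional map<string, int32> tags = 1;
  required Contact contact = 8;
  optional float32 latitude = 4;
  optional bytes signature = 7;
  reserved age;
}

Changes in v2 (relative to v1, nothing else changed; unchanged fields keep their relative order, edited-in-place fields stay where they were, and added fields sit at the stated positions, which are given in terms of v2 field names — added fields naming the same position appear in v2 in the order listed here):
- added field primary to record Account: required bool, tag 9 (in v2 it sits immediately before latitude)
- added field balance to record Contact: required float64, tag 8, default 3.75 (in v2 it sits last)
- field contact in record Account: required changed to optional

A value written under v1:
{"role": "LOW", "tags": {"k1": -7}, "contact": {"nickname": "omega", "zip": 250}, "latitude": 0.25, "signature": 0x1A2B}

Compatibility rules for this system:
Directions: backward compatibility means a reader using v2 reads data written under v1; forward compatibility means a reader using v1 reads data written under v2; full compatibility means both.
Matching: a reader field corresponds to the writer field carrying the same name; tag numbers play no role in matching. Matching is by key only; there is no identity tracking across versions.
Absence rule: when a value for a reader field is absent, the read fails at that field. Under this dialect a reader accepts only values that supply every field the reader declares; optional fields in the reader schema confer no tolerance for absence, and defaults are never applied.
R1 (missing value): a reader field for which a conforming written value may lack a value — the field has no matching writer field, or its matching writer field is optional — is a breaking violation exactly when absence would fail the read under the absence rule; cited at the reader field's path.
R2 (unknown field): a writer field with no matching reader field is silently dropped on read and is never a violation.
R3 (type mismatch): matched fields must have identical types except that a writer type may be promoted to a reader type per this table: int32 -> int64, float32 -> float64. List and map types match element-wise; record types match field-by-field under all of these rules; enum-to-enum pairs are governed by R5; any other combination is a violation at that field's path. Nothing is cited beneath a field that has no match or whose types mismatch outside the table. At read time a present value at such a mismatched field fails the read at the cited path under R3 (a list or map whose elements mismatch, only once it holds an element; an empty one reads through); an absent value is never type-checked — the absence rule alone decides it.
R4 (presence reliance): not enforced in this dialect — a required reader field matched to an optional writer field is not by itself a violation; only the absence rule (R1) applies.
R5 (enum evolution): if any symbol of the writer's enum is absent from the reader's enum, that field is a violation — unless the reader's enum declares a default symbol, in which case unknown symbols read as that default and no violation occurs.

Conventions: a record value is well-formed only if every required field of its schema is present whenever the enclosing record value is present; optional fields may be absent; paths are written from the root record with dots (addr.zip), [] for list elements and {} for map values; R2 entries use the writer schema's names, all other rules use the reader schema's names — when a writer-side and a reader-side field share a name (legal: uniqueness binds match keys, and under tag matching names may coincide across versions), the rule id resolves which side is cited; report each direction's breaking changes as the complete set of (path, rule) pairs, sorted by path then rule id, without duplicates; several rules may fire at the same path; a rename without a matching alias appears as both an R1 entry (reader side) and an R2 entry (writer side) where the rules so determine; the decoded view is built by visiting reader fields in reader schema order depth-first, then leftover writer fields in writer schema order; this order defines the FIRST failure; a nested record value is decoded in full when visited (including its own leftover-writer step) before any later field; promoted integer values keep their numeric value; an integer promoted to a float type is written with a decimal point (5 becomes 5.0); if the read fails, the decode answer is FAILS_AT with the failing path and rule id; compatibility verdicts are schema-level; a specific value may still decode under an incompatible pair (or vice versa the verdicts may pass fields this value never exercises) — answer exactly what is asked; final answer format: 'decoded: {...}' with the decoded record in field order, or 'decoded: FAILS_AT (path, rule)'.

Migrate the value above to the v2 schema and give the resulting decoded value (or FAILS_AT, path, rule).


decoded: FAILS_AT (contact.balance, R1)

each type pair in Account: writer, then reader
migrating the Account value to v2:
  role := "LOW"
  tags := {"k1": -7}
  contact.nickname := "omega"
  contact.zip := 250
  read fails at contact.balance under R1 (no fill)
  => FAILS_AT (contact.balance, R1)
remaining Account differences; none change what is asked:
  added field primary to record Account: required bool, tag 9 (in v2 it sits immediately before latitude) -> a verdict-level change on Account — the shown value reads the same


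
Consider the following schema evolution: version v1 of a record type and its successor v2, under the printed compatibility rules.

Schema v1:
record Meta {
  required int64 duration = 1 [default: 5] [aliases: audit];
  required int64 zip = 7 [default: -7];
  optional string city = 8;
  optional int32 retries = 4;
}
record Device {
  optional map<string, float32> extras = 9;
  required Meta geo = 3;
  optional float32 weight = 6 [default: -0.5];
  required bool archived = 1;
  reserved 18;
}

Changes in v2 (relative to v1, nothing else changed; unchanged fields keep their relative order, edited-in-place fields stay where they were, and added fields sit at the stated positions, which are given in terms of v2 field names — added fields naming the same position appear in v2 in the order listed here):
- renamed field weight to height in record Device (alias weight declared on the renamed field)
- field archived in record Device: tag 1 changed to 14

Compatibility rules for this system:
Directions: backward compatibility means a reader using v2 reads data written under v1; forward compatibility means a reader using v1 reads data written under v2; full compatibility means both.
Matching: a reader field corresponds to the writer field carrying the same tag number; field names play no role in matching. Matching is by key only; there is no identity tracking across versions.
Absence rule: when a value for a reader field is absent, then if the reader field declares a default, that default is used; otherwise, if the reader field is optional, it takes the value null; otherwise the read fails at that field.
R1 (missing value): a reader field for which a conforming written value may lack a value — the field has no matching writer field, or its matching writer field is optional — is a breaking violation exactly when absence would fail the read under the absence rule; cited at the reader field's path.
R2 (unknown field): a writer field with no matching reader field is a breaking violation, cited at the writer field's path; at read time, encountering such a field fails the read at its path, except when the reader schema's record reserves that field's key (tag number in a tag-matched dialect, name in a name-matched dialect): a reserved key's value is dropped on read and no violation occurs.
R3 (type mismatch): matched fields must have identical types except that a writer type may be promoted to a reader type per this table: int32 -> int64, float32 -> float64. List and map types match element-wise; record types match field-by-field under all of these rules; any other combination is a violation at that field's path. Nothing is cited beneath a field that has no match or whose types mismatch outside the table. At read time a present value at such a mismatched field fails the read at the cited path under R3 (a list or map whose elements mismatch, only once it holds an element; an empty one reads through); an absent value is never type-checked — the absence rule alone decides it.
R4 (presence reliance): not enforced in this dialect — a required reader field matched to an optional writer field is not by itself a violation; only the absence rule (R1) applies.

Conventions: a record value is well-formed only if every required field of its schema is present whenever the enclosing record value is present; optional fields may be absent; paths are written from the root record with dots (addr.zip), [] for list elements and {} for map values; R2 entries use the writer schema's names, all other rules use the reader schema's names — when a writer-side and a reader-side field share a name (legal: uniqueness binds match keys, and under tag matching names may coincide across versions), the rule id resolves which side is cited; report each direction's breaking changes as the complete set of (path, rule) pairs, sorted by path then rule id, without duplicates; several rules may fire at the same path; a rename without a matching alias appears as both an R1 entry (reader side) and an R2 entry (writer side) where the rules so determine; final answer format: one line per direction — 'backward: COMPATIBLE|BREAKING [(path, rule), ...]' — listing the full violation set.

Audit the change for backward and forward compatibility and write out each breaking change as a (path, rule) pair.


in Device below, arrows point writer -> reader
backward analysis of Device with v2 as reader and v1 as writer:
  extras: paired with writer extras (map<string, float32> -> map<string, float32>; writer optional)
  geo: paired with writer geo (Meta -> Meta; writer required)
  height: paired with writer weight (float32 -> float32; writer optional)
  archived: no writer-side match
  writer field archived has no reader counterpart
  geo.duration: paired with writer geo.duration (int64 -> int64; writer required)
  geo.zip: paired with writer geo.zip (int64 -> int64; writer required)
  geo.city: paired with writer geo.city (string -> string; writer optional)
  geo.retries: paired with writer geo.retries (int32 -> int32; writer optional)
  breaking: (archived, R1)
  breaking: (archived, R2)
  backward on Device therefore BREAKING (2)
forward analysis of Device with v1 as reader and v2 as writer:
  extras: paired with writer extras (map<string, float32> -> map<string, float32>; writer optional)
  geo: paired with writer geo (Meta -> Meta; writer required)
  weight: paired with writer height (float32 -> float32; writer optional)
  archived: no writer-side match
  writer field archived has no reader counterpart
  geo.duration: paired with writer geo.duration (int64 -> int64; writer required)
  geo.zip: paired with writer geo.zip (int64 -> int64; writer required)
  geo.city: paired with writer geo.city (string -> string; writer optional)
  geo.retries: paired with writer geo.retries (int32 -> int32; writer optional)
  breaking: (archived, R1)
  breaking: (archived, R2)
  forward on Device therefore BREAKING (2)

backward: BREAKING [(archived, R1), (archived, R2)]; forward: BREAKING [(archived, R1), (archived, R2)]


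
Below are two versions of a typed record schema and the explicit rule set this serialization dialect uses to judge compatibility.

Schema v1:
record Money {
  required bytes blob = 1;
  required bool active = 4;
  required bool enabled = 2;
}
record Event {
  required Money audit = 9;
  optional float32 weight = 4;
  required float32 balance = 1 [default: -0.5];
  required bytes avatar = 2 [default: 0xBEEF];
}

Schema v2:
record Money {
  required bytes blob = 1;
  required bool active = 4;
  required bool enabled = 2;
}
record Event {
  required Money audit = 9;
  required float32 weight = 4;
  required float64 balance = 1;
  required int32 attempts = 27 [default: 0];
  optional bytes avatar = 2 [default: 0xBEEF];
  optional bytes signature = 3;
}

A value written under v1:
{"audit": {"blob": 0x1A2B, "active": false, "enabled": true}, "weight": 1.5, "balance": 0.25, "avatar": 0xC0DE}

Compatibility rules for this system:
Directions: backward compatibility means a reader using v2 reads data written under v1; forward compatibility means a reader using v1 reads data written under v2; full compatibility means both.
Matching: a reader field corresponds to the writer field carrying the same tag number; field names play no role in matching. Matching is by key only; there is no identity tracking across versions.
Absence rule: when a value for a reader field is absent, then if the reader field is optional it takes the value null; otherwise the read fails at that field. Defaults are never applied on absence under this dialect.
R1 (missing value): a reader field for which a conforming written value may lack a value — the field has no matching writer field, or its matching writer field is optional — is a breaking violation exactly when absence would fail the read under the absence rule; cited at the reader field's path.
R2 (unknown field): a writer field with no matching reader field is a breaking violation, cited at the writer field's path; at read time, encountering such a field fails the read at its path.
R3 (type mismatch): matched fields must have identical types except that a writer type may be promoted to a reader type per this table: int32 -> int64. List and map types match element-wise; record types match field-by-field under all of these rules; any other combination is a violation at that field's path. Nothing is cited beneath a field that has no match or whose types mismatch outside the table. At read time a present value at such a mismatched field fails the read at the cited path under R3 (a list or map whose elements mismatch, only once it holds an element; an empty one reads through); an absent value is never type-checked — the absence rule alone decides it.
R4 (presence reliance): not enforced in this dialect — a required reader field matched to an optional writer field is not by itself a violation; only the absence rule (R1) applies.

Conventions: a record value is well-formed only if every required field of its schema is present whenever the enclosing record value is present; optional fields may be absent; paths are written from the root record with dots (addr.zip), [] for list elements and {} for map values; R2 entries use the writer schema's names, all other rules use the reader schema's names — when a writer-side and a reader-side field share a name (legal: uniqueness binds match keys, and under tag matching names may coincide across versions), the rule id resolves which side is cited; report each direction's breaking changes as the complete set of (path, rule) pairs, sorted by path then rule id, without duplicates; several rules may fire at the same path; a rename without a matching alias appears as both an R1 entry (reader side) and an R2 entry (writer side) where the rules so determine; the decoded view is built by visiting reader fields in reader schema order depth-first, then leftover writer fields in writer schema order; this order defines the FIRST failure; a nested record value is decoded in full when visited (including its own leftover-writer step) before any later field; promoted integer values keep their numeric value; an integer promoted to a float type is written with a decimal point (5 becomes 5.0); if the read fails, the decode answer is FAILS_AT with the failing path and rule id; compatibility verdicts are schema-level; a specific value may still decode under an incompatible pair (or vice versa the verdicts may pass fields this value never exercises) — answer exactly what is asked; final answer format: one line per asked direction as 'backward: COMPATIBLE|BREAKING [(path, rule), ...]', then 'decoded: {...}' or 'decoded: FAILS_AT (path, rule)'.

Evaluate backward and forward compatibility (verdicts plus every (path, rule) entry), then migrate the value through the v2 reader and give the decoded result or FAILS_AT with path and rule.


each type pair in Event: writer, then reader
backward on Event — v2 reading data written by v1:
  audit: Money -> Money, writer required; from audit
  weight: float32 -> float32, writer optional; from weight
  balance: float32 -> float64, writer required; from balance
  attempts: no writer match
  avatar: bytes -> bytes, writer required; from avatar
  signature: no writer match
  audit.blob: bytes -> bytes, writer required; from audit.blob
  audit.active: bool -> bool, writer required; from audit.active
  audit.enabled: bool -> bool, writer required; from audit.enabled
  rule R1 violated at attempts
  rule R3 violated at balance
  rule R1 violated at weight
  => backward verdict for Event: BREAKING, 3 violation(s)
forward on Event — v1 reading data written by v2:
  audit: Money -> Money, writer required; from audit
  weight: float32 -> float32, writer required; from weight
  balance: float64 -> float32, writer required; from balance
  avatar: bytes -> bytes, writer optional; from avatar
  attempts (writer side), unknown to reader
  signature (writer side), unknown to reader
  audit.blob: bytes -> bytes, writer required; from audit.blob
  audit.active: bool -> bool, writer required; from audit.active
  audit.enabled: bool -> bool, writer required; from audit.enabled
  rule R2 violated at attempts
  rule R1 violated at avatar
  rule R3 violated at balance
  rule R2 violated at signature
  => forward verdict for Event: BREAKING, 4 violation(s)
migrating the Event value to v2:
  audit.blob := 0x1A2B
  audit.active := false
  audit.enabled := true
  weight := 1.5
  read fails at balance under R3
  => FAILS_AT (balance, R3)

backward: BREAKING [(attempts, R1), (balance, R3), (weight, R1)]; forward: BREAKING [(attempts, R2), (avatar, R1), (balance, R3), (signature, R2)]; decoded: FAILS_AT (balance, R3)


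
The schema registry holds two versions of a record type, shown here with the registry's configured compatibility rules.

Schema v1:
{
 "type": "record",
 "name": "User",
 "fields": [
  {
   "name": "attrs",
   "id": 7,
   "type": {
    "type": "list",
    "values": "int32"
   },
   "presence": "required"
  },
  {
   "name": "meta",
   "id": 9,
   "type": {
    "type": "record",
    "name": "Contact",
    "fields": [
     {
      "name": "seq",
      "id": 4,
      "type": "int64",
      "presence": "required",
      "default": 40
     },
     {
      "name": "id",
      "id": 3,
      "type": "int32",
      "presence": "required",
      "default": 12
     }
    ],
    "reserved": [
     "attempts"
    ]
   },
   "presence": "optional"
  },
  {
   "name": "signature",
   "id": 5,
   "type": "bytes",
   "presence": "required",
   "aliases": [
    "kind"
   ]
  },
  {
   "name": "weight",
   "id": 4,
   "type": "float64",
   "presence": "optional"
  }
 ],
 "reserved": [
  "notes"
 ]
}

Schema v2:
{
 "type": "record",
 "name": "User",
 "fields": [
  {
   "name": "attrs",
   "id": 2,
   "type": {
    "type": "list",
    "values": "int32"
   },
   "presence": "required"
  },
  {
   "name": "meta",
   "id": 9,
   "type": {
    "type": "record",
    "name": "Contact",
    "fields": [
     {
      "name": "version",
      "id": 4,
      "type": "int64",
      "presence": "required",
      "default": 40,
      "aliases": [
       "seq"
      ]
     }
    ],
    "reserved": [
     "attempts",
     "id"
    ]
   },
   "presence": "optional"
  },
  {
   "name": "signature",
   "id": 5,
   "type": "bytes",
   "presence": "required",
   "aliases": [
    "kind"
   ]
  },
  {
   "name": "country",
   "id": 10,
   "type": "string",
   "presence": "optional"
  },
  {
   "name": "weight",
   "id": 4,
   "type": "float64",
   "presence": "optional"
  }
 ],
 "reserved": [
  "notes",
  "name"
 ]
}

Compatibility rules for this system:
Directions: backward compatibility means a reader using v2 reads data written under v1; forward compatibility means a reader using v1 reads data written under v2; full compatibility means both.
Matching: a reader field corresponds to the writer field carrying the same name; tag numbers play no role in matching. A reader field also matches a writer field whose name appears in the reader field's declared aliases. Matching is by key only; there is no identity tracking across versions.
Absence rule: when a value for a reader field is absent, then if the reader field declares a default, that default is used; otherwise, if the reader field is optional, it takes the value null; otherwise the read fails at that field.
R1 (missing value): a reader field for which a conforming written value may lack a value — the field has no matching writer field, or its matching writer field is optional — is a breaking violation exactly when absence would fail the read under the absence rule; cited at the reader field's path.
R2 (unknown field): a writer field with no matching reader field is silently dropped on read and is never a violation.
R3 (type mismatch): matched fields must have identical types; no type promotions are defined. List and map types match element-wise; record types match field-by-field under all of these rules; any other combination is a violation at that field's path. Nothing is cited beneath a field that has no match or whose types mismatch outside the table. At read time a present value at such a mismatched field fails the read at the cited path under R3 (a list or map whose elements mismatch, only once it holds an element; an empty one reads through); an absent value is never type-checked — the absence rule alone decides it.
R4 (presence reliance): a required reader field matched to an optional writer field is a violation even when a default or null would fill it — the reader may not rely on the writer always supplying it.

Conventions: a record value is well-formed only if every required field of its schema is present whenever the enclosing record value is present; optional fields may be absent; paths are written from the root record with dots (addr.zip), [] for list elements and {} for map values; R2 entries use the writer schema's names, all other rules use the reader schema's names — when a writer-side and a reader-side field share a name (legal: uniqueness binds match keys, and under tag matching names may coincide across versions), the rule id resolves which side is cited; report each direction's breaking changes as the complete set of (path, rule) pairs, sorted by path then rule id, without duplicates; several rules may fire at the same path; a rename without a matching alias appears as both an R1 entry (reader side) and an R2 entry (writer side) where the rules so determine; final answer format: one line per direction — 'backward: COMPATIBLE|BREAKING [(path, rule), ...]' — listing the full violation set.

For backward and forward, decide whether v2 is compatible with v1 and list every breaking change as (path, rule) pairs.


backward: COMPATIBLE []; forward: COMPATIBLE []

arrows below run writer -> reader for User
backward for User (reader v2, writer v1):
  writer required, list<int32> -> list<int32>: reader attrs maps from writer attrs
  writer optional, Contact -> Contact: reader meta maps from writer meta
  writer required, bytes -> bytes: reader signature maps from writer signature
  no writer field matches reader country
  writer optional, float64 -> float64: reader weight maps from writer weight
  writer required, int64 -> int64: reader meta.version maps from writer meta.seq
  writer field meta.id has no reader counterpart
  => no violations; backward on User: COMPATIBLE
forward for User (reader v1, writer v2):
  writer required, list<int32> -> list<int32>: reader attrs maps from writer attrs
  writer optional, Contact -> Contact: reader meta maps from writer meta
  writer required, bytes -> bytes: reader signature maps from writer signature
  writer optional, float64 -> float64: reader weight maps from writer weight
  writer field country has no reader counterpart
  no writer field matches reader meta.seq
  no writer field matches reader meta.id
  writer field meta.version has no reader counterpart
  => no violations; forward on User: COMPATIBLE
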